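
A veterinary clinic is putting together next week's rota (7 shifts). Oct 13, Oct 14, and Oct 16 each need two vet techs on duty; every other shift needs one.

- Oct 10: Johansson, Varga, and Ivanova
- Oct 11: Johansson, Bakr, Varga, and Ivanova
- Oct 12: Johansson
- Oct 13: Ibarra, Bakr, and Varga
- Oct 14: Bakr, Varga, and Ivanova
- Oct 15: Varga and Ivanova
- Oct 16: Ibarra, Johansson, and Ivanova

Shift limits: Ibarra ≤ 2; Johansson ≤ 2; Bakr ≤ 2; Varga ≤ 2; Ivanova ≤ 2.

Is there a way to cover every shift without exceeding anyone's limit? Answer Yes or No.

Yes

Oct 12 can only be covered by Johansson, so that assignment is forced.
One valid schedule: Oct 10→Johansson, Oct 11→Ivanova, Oct 12→Johansson, Oct 13→Ibarra+Bakr, Oct 14→Bakr+Varga, Oct 15→Varga, Oct 16→Ibarra+Ivanova.
Loads: Ibarra 2/2, Johansson 2/2, Bakr 2/2, Varga 2/2, Ivanova 2/2 — all within limits.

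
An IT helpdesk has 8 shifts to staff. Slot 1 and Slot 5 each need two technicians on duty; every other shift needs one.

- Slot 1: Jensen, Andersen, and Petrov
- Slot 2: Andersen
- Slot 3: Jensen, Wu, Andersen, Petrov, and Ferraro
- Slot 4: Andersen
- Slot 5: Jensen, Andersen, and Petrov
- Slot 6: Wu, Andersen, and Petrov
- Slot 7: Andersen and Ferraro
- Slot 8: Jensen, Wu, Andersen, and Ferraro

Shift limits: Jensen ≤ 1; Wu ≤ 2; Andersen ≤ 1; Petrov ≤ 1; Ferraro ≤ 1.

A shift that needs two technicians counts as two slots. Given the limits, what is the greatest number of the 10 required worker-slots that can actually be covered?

Total capacity across all technicians is 1+2+1+1+1 = 6, and 10 slots are needed, so at most 6 can be filled.
An assignment achieving 6: Slot 1→Jensen+Petrov, Slot 2→Andersen, Slot 6→Wu, Slot 7→Ferraro, Slot 8→Wu.
Loads: Jensen 1/1, Wu 2/2, Andersen 1/1, Petrov 1/1, Ferraro 1/1.

6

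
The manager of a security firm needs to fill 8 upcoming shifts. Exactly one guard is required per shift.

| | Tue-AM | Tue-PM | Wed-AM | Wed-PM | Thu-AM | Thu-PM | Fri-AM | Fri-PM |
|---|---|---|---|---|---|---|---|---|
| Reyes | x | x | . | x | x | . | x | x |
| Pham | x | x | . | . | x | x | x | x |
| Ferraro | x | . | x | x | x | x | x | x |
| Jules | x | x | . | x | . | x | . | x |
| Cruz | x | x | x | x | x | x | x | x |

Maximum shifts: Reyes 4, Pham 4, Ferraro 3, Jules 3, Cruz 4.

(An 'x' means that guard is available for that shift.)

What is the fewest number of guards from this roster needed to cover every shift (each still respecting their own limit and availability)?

8 slots to fill and no one can take more than 4, so at least ⌈8/4⌉ = 2 guards are needed.
Reyes and Cruz alone can cover everything: Tue-AM→Reyes, Tue-PM→Reyes, Wed-AM→Cruz, Wed-PM→Reyes, Thu-AM→Reyes, Thu-PM→Cruz, Fri-AM→Cruz, Fri-PM→Cruz.

2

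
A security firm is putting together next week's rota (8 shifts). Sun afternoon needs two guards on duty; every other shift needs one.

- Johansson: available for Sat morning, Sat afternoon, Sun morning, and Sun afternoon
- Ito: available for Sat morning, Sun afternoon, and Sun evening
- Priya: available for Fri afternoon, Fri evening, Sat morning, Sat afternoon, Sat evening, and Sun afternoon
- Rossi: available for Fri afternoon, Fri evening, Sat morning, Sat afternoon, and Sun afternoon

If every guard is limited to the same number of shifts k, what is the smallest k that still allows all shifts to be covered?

With 4 guards and 9 worker-slots to fill, someone must work at least ⌈9/4⌉ = 3 shifts, so k ≥ 3.
k = 3 works: Fri afternoon→Priya, Fri evening→Priya, Sat morning→Johansson, Sat afternoon→Johansson, Sat evening→Priya, Sun morning→Johansson, Sun afternoon→Ito+Rossi, Sun evening→Ito.
Loads: Johansson 3, Ito 2, Priya 3, Rossi 1 — all ≤ 3.

3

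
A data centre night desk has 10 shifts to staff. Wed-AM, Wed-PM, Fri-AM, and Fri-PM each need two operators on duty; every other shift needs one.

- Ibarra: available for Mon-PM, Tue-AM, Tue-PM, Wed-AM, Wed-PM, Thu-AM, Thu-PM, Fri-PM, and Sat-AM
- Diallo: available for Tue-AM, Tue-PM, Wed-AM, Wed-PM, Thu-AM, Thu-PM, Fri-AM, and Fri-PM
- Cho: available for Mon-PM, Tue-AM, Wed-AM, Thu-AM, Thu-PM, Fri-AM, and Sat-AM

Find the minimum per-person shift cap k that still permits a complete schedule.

5

With 3 operators and 14 worker-slots to fill, someone must work at least ⌈14/3⌉ = 5 shifts, so k ≥ 5.
k = 5 works: Mon-PM→Ibarra, Tue-AM→Diallo, Tue-PM→Ibarra, Wed-AM→Diallo+Cho, Wed-PM→Ibarra+Diallo, Thu-AM→Cho, Thu-PM→Cho, Fri-AM→Diallo+Cho, Fri-PM→Ibarra+Diallo, Sat-AM→Ibarra.
Loads: Ibarra 5, Diallo 5, Cho 4 — all ≤ 5.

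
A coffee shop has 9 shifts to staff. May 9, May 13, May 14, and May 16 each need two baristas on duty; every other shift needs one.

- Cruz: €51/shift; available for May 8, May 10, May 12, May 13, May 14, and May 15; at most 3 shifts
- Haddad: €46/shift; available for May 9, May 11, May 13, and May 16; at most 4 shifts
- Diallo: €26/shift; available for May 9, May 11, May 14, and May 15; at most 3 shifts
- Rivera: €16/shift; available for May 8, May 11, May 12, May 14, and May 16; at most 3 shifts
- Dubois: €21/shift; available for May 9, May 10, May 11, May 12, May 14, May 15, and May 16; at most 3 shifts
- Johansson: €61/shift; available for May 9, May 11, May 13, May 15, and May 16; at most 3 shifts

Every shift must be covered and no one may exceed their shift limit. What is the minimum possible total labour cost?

Picking the cheapest available barista for each shift independently would cost €308, but that ignores the shift limits.
An optimal schedule: May 8→Rivera, May 9→Diallo+Haddad, May 10→Dubois, May 11→Diallo, May 12→Rivera, May 13→Haddad+Cruz, May 14→Rivera+Diallo, May 15→Dubois, May 16→Dubois+Haddad.
Total: 16 + 26 + 46 + 21 + 26 + 16 + 46 + 51 + 16 + 26 + 21 + 21 + 46 = €378.

€378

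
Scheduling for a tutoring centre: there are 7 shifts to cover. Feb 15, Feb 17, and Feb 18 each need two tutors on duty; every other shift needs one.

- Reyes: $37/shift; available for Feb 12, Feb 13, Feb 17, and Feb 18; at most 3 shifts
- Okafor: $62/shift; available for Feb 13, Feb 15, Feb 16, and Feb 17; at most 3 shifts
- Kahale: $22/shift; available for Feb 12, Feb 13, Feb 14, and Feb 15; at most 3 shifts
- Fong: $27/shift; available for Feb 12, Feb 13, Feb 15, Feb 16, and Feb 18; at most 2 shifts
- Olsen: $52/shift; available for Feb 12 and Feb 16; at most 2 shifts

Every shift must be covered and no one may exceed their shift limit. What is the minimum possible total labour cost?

Feb 14 can only be covered by Kahale, so that assignment is forced.
Feb 17 can only be covered by Reyes and Okafor, so that assignment is forced.
Feb 18 can only be covered by Reyes and Fong, so that assignment is forced.
Picking the cheapest available tutor for each shift independently would cost $305, but that ignores the shift limits.
An optimal schedule: Feb 12→Kahale, Feb 13→Reyes, Feb 14→Kahale, Feb 15→Kahale+Fong, Feb 16→Olsen, Feb 17→Reyes+Okafor, Feb 18→Fong+Reyes.
Total: 22 + 37 + 22 + 22 + 27 + 52 + 37 + 62 + 27 + 37 = $345.

$345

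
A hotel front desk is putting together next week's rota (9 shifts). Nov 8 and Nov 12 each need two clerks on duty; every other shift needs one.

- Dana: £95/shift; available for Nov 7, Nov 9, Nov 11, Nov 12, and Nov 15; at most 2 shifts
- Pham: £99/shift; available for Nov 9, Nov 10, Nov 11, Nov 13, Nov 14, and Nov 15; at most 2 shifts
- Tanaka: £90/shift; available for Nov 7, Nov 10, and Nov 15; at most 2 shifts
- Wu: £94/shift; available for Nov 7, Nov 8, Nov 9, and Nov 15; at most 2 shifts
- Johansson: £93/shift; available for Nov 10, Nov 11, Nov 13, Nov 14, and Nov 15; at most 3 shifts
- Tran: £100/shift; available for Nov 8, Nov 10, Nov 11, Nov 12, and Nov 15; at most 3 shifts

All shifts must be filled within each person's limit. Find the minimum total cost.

£1037

Nov 8 can only be covered by Wu and Tran, so that assignment is forced.
Nov 12 can only be covered by Dana and Tran, so that assignment is forced.
Picking the cheapest available clerk for each shift independently would cost £1032, but that ignores the shift limits.
An optimal schedule: Nov 7→Tanaka, Nov 8→Wu+Tran, Nov 9→Wu, Nov 10→Tanaka, Nov 11→Johansson, Nov 12→Dana+Tran, Nov 13→Johansson, Nov 14→Johansson, Nov 15→Dana.
Total: 90 + 94 + 100 + 94 + 90 + 93 + 95 + 100 + 93 + 93 + 95 = £1037.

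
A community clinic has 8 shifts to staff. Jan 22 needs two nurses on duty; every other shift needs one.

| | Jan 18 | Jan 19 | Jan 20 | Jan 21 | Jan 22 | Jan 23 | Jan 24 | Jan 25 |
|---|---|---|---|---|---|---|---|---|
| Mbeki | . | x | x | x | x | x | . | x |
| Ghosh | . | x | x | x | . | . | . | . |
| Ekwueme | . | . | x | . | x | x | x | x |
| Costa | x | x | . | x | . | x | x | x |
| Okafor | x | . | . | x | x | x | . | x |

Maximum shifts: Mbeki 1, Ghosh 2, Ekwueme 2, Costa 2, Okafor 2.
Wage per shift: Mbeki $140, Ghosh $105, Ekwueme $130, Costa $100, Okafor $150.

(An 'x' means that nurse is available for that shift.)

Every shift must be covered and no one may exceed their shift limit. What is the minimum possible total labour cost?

Picking the cheapest available nurse for each shift independently would cost $975, but that ignores the shift limits.
An optimal schedule: Jan 18→Costa, Jan 19→Mbeki, Jan 20→Ghosh, Jan 21→Ghosh, Jan 22→Ekwueme+Okafor, Jan 23→Costa, Jan 24→Ekwueme, Jan 25→Okafor.
Total: 100 + 140 + 105 + 105 + 130 + 150 + 100 + 130 + 150 = $1110.

$1110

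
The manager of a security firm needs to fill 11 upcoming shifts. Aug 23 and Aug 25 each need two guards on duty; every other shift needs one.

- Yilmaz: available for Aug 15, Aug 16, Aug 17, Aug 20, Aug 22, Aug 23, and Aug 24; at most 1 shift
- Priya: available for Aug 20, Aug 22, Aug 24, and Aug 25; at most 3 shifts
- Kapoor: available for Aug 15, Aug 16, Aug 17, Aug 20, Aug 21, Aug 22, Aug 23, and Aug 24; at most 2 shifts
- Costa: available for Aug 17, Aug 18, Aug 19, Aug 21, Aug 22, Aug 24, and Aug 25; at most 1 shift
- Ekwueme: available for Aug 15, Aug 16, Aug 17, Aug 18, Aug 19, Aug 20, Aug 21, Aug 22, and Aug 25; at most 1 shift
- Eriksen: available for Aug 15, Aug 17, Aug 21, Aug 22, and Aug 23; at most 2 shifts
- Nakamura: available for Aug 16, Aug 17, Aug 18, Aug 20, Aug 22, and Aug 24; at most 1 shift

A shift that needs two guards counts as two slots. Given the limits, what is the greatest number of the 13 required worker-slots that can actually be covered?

11

Total capacity across all guards is 1+3+2+1+1+2+1 = 11, and 13 slots are needed, so at most 11 can be filled.
An assignment achieving 11: Aug 15→Kapoor, Aug 16→Nakamura, Aug 17→Eriksen, Aug 18→Ekwueme, Aug 19→Costa, Aug 20→Priya, Aug 21→Eriksen, Aug 23→Yilmaz+Kapoor, Aug 24→Priya, Aug 25→Priya.
Loads: Yilmaz 1/1, Priya 3/3, Kapoor 2/2, Costa 1/1, Ekwueme 1/1, Eriksen 2/2, Nakamura 1/1.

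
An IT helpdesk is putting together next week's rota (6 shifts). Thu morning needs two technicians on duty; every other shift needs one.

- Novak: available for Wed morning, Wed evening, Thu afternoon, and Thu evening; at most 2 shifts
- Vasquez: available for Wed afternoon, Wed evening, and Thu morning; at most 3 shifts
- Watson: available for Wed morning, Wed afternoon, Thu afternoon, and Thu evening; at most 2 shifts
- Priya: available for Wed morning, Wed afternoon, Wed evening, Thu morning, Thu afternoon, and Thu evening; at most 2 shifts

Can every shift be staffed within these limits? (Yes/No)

Thu morning can only be covered by Vasquez and Priya, so that assignment is forced.
One valid schedule: Wed morning→Novak, Wed afternoon→Vasquez, Wed evening→Novak, Thu morning→Vasquez+Priya, Thu afternoon→Watson, Thu evening→Watson.
Loads: Novak 2/2, Vasquez 2/3, Watson 2/2, Priya 1/2 — all within limits.

Yes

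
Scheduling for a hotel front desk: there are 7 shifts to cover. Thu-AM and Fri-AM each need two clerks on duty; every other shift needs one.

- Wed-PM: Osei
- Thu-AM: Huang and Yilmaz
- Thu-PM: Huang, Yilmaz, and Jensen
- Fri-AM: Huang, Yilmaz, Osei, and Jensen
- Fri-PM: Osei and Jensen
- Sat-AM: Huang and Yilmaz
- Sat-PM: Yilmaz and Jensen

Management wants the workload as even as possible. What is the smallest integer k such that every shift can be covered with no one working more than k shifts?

With 4 clerks and 9 worker-slots to fill, someone must work at least ⌈9/4⌉ = 3 shifts, so k ≥ 3.
k = 3 works: Wed-PM→Osei, Thu-AM→Huang+Yilmaz, Thu-PM→Huang, Fri-AM→Yilmaz+Osei, Fri-PM→Osei, Sat-AM→Huang, Sat-PM→Yilmaz.
Loads: Huang 3, Yilmaz 3, Osei 3, Jensen 0 — all ≤ 3.

3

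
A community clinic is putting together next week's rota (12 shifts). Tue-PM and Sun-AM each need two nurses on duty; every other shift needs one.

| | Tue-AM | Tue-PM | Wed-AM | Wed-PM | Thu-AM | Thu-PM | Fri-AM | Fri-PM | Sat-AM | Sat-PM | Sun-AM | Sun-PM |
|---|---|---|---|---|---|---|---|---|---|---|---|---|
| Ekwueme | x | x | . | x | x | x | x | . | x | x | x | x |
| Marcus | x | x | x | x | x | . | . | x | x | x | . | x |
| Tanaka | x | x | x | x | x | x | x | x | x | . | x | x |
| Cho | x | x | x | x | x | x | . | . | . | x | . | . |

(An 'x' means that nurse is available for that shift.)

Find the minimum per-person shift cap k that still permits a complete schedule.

With 4 nurses and 14 worker-slots to fill, someone must work at least ⌈14/4⌉ = 4 shifts, so k ≥ 4.
k = 4 works: Tue-AM→Tanaka, Tue-PM→Tanaka+Cho, Wed-AM→Marcus, Wed-PM→Tanaka, Thu-AM→Cho, Thu-PM→Ekwueme, Fri-AM→Ekwueme, Fri-PM→Marcus, Sat-AM→Ekwueme, Sat-PM→Marcus, Sun-AM→Ekwueme+Tanaka, Sun-PM→Marcus.
Loads: Ekwueme 4, Marcus 4, Tanaka 4, Cho 2 — all ≤ 4.

4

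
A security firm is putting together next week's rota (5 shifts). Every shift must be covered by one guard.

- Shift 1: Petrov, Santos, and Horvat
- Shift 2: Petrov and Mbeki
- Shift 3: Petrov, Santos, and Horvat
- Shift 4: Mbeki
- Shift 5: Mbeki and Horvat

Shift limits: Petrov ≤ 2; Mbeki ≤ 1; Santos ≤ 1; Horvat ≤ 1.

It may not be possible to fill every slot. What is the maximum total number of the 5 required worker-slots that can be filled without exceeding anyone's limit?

5

Total capacity across all guards is 2+1+1+1 = 5, and 5 slots are needed, so at most 5 can be filled.
An assignment achieving 5: Shift 1→Petrov, Shift 2→Petrov, Shift 3→Santos, Shift 4→Mbeki, Shift 5→Horvat.
Loads: Petrov 2/2, Mbeki 1/1, Santos 1/1, Horvat 1/1.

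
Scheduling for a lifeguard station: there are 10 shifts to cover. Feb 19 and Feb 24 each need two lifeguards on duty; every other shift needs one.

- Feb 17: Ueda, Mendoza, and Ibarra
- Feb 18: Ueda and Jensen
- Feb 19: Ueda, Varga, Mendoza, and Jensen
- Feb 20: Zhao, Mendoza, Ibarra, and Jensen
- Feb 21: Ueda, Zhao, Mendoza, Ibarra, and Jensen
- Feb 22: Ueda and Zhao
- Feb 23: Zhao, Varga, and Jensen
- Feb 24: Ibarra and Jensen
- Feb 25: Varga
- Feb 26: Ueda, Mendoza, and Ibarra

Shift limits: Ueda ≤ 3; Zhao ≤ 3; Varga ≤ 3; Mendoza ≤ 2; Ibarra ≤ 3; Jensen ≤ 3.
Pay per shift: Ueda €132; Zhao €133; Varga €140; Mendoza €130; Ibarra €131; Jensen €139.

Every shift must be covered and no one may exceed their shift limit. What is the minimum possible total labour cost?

Feb 24 can only be covered by Ibarra and Jensen, so that assignment is forced.
Feb 25 can only be covered by Varga, so that assignment is forced.
Picking the cheapest available lifeguard for each shift independently would cost €1589, but that ignores the shift limits.
An optimal schedule: Feb 17→Mendoza, Feb 18→Ueda, Feb 19→Mendoza+Ueda, Feb 20→Ibarra, Feb 21→Zhao, Feb 22→Ueda, Feb 23→Zhao, Feb 24→Ibarra+Jensen, Feb 25→Varga, Feb 26→Ibarra.
Total: 130 + 132 + 130 + 132 + 131 + 133 + 132 + 133 + 131 + 139 + 140 + 131 = €1594.

€1594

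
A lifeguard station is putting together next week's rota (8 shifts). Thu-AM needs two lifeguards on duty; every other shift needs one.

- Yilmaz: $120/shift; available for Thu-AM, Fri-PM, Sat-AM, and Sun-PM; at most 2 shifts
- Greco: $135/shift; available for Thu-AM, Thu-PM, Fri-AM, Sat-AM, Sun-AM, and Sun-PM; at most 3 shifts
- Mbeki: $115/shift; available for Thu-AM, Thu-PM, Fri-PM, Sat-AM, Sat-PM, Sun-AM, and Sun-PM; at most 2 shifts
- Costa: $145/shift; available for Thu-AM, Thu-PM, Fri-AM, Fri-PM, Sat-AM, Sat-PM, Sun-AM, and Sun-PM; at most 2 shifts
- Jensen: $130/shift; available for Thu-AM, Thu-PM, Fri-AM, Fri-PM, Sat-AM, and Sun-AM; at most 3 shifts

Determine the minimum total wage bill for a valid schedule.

Picking the cheapest available lifeguard for each shift independently would cost $1055, but that ignores the shift limits.
An optimal schedule: Thu-AM→Jensen+Greco, Thu-PM→Mbeki, Fri-AM→Jensen, Fri-PM→Yilmaz, Sat-AM→Greco, Sat-PM→Mbeki, Sun-AM→Jensen, Sun-PM→Yilmaz.
Total: 130 + 135 + 115 + 130 + 120 + 135 + 115 + 130 + 120 = $1130.

$1130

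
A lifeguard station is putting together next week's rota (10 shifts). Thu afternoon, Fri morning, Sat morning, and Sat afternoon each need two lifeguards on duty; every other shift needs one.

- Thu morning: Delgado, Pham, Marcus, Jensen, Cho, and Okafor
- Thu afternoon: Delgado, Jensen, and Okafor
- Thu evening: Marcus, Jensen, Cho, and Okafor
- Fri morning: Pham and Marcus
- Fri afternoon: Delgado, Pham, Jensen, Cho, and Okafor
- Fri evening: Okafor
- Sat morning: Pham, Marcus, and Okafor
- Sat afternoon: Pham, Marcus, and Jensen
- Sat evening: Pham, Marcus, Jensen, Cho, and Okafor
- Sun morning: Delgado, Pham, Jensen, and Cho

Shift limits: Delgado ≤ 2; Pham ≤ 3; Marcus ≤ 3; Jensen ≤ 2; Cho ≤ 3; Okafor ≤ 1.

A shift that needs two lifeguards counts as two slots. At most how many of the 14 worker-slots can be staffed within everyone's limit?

14

Total capacity across all lifeguards is 2+3+3+2+3+1 = 14, and 14 slots are needed, so at most 14 can be filled.
An assignment achieving 14: Thu morning→Cho, Thu afternoon→Delgado+Jensen, Thu evening→Jensen, Fri morning→Pham+Marcus, Fri afternoon→Cho, Fri evening→Okafor, Sat morning→Pham+Marcus, Sat afternoon→Pham+Marcus, Sat evening→Cho, Sun morning→Delgado.
Loads: Delgado 2/2, Pham 3/3, Marcus 3/3, Jensen 2/2, Cho 3/3, Okafor 1/1.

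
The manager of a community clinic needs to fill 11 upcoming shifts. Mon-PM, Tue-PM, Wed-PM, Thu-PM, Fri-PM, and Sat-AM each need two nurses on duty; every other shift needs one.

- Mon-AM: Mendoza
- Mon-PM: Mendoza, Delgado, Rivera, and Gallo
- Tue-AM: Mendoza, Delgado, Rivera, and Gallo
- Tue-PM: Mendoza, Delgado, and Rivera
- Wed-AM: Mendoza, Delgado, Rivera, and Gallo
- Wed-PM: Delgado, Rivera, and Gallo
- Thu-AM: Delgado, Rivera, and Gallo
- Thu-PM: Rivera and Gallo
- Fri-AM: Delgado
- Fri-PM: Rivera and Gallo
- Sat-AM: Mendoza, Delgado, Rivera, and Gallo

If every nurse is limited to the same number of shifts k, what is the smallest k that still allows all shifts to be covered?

With 4 nurses and 17 worker-slots to fill, someone must work at least ⌈17/4⌉ = 5 shifts, so k ≥ 5.
k = 5 works: Mon-AM→Mendoza, Mon-PM→Mendoza+Delgado, Tue-AM→Mendoza, Tue-PM→Mendoza+Delgado, Wed-AM→Mendoza, Wed-PM→Delgado+Rivera, Thu-AM→Delgado, Thu-PM→Rivera+Gallo, Fri-AM→Delgado, Fri-PM→Rivera+Gallo, Sat-AM→Rivera+Gallo.
Loads: Mendoza 5, Delgado 5, Rivera 4, Gallo 3 — all ≤ 5.

5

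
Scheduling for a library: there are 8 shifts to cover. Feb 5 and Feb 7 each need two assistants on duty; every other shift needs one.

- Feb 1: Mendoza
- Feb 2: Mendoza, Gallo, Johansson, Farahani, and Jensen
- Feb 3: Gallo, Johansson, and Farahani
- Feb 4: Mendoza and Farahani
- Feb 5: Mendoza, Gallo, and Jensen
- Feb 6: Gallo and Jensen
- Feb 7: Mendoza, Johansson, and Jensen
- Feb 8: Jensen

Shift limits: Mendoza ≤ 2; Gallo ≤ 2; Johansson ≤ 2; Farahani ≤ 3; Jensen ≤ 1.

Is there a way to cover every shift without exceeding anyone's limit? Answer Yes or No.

No

Total capacity is 10 and 10 slots are needed, so capacity alone doesn't rule it out.
Shifts {Feb 1, Feb 5, Feb 7, Feb 8} need 6 worker-slots in total, but the assistants available for any of those shifts (Mendoza, Gallo, Johansson, and Jensen) can supply at most 5 among them. So no valid schedule exists.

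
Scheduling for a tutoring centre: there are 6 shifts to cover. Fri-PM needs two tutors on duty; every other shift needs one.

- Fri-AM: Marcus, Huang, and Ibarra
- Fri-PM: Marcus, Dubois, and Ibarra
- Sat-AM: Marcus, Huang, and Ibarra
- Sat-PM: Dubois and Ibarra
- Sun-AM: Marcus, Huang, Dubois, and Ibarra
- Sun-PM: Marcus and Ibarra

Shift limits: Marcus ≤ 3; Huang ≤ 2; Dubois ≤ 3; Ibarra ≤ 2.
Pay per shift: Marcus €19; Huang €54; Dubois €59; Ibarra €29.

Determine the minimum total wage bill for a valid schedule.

Picking the cheapest available tutor for each shift independently would cost €153, but that ignores the shift limits.
An optimal schedule: Fri-AM→Marcus, Fri-PM→Marcus+Ibarra, Sat-AM→Huang, Sat-PM→Ibarra, Sun-AM→Huang, Sun-PM→Marcus.
Total: 19 + 19 + 29 + 54 + 29 + 54 + 19 = €223.

€223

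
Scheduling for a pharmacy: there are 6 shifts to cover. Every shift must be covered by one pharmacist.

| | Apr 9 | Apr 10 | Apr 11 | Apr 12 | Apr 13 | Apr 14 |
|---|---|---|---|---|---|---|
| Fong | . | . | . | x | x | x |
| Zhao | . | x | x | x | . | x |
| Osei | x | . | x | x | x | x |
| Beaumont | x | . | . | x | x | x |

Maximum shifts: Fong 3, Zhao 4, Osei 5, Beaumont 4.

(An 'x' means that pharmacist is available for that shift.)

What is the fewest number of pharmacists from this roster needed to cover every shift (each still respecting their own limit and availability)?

6 slots to fill and no one can take more than 5, so at least ⌈6/5⌉ = 2 pharmacists are needed.
Zhao and Osei alone can cover everything: Apr 9→Osei, Apr 10→Zhao, Apr 11→Zhao, Apr 12→Zhao, Apr 13→Osei, Apr 14→Zhao.

2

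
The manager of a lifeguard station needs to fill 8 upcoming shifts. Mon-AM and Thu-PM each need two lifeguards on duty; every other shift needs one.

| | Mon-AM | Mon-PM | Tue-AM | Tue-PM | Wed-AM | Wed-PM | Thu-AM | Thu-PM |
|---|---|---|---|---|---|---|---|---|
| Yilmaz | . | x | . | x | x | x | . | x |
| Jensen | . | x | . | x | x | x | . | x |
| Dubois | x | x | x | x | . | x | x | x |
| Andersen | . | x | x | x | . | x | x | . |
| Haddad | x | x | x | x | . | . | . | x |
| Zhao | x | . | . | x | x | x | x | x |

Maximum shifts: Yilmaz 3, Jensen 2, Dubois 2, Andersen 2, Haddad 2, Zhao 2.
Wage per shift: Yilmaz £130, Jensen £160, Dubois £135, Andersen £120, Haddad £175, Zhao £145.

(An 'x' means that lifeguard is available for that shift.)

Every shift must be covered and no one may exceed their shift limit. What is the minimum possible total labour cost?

Picking the cheapest available lifeguard for each shift independently would cost £1275, but that ignores the shift limits.
An optimal schedule: Mon-AM→Dubois+Zhao, Mon-PM→Yilmaz, Tue-AM→Andersen, Tue-PM→Dubois, Wed-AM→Yilmaz, Wed-PM→Yilmaz, Thu-AM→Andersen, Thu-PM→Zhao+Jensen.
Total: 135 + 145 + 130 + 120 + 135 + 130 + 130 + 120 + 145 + 160 = £1350.

£1350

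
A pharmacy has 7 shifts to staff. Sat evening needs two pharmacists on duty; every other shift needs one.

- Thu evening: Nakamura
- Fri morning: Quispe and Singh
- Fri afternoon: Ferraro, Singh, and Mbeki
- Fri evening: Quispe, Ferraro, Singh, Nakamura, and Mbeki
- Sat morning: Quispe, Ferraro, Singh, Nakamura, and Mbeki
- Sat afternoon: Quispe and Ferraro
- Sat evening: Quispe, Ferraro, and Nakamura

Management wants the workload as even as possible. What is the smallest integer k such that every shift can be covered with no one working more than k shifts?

2

With 5 pharmacists and 8 worker-slots to fill, someone must work at least ⌈8/5⌉ = 2 shifts, so k ≥ 2.
k = 2 works: Thu evening→Nakamura, Fri morning→Quispe, Fri afternoon→Ferraro, Fri evening→Singh, Sat morning→Singh, Sat afternoon→Quispe, Sat evening→Ferraro+Nakamura.
Loads: Quispe 2, Ferraro 2, Singh 2, Nakamura 2, Mbeki 0 — all ≤ 2.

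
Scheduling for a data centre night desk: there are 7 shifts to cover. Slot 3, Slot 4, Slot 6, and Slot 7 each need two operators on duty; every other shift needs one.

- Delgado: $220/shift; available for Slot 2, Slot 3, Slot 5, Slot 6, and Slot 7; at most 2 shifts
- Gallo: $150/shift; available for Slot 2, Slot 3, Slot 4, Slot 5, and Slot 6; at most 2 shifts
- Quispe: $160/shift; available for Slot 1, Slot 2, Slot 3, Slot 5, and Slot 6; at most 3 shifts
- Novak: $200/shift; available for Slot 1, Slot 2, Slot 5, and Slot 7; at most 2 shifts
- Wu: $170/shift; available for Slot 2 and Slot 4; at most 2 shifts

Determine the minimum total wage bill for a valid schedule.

$1960

Slot 4 can only be covered by Gallo and Wu, so that assignment is forced.
Slot 7 can only be covered by Delgado and Novak, so that assignment is forced.
Picking the cheapest available operator for each shift independently would cost $1820, but that ignores the shift limits.
An optimal schedule: Slot 1→Quispe, Slot 2→Wu, Slot 3→Delgado+Quispe, Slot 4→Gallo+Wu, Slot 5→Novak, Slot 6→Gallo+Quispe, Slot 7→Delgado+Novak.
Total: 160 + 170 + 220 + 160 + 150 + 170 + 200 + 150 + 160 + 220 + 200 = $1960.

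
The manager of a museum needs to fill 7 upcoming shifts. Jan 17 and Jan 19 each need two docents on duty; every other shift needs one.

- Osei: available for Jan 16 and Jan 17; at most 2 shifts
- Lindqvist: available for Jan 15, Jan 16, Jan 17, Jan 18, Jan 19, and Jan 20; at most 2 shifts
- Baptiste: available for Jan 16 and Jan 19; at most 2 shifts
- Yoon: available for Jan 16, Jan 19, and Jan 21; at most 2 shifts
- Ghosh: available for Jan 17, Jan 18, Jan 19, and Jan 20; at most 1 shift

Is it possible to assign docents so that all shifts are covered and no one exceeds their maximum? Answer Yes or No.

Total capacity is 9 and 9 slots are needed, so capacity alone doesn't rule it out.
Shifts {Jan 15, Jan 17, Jan 18, Jan 20} need 5 worker-slots in total, but the docents available for any of those shifts (Osei, Lindqvist, and Ghosh) can supply at most 4 among them. So no valid schedule exists.

No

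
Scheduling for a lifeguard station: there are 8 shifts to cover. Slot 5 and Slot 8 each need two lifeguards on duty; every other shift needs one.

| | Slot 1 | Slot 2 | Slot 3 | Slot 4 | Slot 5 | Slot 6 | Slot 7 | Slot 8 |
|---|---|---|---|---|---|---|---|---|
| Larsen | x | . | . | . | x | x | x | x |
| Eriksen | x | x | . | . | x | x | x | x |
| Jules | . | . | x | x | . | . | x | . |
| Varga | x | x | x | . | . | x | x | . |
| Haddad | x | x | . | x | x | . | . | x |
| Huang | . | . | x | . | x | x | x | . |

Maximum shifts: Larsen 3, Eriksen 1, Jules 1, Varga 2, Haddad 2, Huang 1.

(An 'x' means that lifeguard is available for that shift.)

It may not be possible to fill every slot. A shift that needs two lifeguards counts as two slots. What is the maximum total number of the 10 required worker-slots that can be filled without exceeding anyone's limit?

Total capacity across all lifeguards is 3+1+1+2+2+1 = 10, and 10 slots are needed, so at most 10 can be filled.
An assignment achieving 10: Slot 1→Larsen, Slot 2→Eriksen, Slot 3→Varga, Slot 4→Jules, Slot 5→Larsen+Haddad, Slot 6→Varga, Slot 7→Huang, Slot 8→Larsen+Haddad.
Loads: Larsen 3/3, Eriksen 1/1, Jules 1/1, Varga 2/2, Haddad 2/2, Huang 1/1.

10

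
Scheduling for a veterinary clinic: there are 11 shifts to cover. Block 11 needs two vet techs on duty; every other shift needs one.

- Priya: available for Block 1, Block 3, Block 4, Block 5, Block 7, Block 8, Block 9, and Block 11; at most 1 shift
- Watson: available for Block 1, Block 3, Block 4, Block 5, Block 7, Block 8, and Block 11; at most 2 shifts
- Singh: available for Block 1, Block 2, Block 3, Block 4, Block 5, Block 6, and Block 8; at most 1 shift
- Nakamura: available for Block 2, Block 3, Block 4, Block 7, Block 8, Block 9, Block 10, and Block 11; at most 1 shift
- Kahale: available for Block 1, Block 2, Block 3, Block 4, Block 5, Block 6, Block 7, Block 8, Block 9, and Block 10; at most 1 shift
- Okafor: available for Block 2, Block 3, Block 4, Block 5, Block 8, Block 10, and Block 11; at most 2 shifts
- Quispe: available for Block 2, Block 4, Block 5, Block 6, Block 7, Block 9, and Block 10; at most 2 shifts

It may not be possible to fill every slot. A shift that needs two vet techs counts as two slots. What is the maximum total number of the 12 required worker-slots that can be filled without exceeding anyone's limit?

Total capacity across all vet techs is 1+2+1+1+1+2+2 = 10, and 12 slots are needed, so at most 10 can be filled.
An assignment achieving 10: Block 1→Priya, Block 2→Okafor, Block 4→Quispe, Block 5→Quispe, Block 6→Singh, Block 7→Watson, Block 9→Nakamura, Block 10→Kahale, Block 11→Watson+Okafor.
Loads: Priya 1/1, Watson 2/2, Singh 1/1, Nakamura 1/1, Kahale 1/1, Okafor 2/2, Quispe 2/2.

10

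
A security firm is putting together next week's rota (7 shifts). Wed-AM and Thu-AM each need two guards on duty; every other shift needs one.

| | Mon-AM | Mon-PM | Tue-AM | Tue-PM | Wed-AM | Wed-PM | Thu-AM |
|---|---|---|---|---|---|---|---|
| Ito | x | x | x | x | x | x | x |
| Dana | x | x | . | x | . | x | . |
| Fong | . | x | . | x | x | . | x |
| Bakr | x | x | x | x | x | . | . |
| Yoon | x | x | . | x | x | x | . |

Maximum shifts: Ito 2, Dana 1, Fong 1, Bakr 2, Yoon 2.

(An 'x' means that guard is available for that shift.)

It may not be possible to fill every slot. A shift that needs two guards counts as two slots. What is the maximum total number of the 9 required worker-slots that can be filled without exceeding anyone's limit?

Total capacity across all guards is 2+1+1+2+2 = 8, and 9 slots are needed, so at most 8 can be filled.
An assignment achieving 8: Mon-AM→Bakr, Mon-PM→Yoon, Tue-AM→Ito, Wed-AM→Bakr+Yoon, Wed-PM→Dana, Thu-AM→Ito+Fong.
Loads: Ito 2/2, Dana 1/1, Fong 1/1, Bakr 2/2, Yoon 2/2.

8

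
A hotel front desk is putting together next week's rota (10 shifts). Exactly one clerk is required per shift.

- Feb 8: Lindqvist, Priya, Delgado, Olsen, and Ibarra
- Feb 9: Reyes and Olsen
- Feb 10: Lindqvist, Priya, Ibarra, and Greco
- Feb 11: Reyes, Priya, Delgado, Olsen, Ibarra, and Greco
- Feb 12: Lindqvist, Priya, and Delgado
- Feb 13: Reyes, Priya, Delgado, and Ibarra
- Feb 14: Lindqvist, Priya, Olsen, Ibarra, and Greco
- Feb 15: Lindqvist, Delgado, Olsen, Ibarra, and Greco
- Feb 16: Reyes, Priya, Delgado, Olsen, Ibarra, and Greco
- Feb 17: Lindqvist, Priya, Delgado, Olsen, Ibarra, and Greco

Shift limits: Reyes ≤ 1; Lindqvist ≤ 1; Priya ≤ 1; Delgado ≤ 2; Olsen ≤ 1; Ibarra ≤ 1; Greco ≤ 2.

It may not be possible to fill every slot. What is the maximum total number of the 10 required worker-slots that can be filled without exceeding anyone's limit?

Total capacity across all clerks is 1+1+1+2+1+1+2 = 9, and 10 slots are needed, so at most 9 can be filled.
An assignment achieving 9: Feb 8→Delgado, Feb 9→Reyes, Feb 10→Priya, Feb 11→Greco, Feb 12→Lindqvist, Feb 13→Delgado, Feb 14→Olsen, Feb 15→Ibarra, Feb 16→Greco.
Loads: Reyes 1/1, Lindqvist 1/1, Priya 1/1, Delgado 2/2, Olsen 1/1, Ibarra 1/1, Greco 2/2.

9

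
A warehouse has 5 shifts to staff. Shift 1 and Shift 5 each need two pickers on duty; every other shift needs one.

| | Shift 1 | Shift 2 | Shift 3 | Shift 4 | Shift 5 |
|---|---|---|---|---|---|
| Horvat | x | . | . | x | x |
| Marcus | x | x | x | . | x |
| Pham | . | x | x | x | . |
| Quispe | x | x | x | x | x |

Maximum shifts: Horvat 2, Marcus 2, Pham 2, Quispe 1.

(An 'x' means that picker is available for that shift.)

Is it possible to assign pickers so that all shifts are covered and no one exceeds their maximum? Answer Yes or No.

One valid schedule: Shift 1→Horvat+Marcus, Shift 2→Marcus, Shift 3→Pham, Shift 4→Pham, Shift 5→Horvat+Quispe.
Loads: Horvat 2/2, Marcus 2/2, Pham 2/2, Quispe 1/1 — all within limits.

Yes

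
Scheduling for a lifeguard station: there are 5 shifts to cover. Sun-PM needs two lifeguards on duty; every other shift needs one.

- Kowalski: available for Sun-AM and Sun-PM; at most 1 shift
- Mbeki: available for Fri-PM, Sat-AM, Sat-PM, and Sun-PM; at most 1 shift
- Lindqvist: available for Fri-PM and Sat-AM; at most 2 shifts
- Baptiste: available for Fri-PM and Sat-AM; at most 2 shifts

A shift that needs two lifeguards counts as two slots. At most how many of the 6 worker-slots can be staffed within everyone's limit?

4

Total capacity across all lifeguards is 1+1+2+2 = 6, and 6 slots are needed, so at most 6 can be filled.
Shifts {Sat-PM, Sun-PM} need 3 slots but only Kowalski and Mbeki are available for them, supplying at most 2 — so at least 1 slot must go unfilled.
An assignment achieving 4: Fri-PM→Lindqvist, Sat-AM→Lindqvist, Sat-PM→Mbeki, Sun-AM→Kowalski.
Loads: Kowalski 1/1, Mbeki 1/1, Lindqvist 2/2, Baptiste 0/2.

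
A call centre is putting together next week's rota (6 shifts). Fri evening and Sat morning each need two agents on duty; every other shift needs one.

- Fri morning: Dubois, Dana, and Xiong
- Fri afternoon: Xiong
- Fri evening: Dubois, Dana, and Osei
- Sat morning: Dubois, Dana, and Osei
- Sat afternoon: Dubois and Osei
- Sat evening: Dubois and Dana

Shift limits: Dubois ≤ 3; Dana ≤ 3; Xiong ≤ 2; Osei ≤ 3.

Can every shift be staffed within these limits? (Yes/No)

Fri afternoon can only be covered by Xiong, so that assignment is forced.
One valid schedule: Fri morning→Dubois, Fri afternoon→Xiong, Fri evening→Dana+Osei, Sat morning→Dana+Osei, Sat afternoon→Dubois, Sat evening→Dubois.
Loads: Dubois 3/3, Dana 2/3, Xiong 1/2, Osei 2/3 — all within limits.

Yes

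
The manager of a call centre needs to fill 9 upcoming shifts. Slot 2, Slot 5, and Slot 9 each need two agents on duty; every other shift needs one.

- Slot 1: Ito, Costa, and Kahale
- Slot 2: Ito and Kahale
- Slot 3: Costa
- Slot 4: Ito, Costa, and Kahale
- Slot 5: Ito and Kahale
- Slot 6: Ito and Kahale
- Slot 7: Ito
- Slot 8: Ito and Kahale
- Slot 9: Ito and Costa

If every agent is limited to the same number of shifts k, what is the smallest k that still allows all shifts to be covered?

With 3 agents and 12 worker-slots to fill, someone must work at least ⌈12/3⌉ = 4 shifts, so k ≥ 4.
k = 4 works: Slot 1→Costa, Slot 2→Ito+Kahale, Slot 3→Costa, Slot 4→Costa, Slot 5→Ito+Kahale, Slot 6→Kahale, Slot 7→Ito, Slot 8→Kahale, Slot 9→Ito+Costa.
Loads: Ito 4, Costa 4, Kahale 4 — all ≤ 4.

4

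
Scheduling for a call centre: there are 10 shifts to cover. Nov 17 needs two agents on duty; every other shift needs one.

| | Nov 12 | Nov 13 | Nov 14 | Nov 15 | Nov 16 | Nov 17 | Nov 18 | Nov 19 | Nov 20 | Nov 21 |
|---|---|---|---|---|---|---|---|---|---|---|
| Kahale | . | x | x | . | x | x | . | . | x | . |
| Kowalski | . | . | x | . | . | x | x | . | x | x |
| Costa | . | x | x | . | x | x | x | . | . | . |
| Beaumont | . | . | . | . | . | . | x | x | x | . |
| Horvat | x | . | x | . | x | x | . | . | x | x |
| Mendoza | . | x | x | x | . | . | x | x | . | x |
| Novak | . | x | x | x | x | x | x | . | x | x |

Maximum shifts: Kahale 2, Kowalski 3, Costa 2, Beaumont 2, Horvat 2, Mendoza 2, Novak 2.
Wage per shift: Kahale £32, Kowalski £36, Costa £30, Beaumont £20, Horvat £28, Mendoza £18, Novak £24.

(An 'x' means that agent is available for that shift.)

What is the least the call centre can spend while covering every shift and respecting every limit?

Nov 12 can only be covered by Horvat, so that assignment is forced.
Picking the cheapest available agent for each shift independently would cost £232, but that ignores the shift limits.
An optimal schedule: Nov 12→Horvat, Nov 13→Novak, Nov 14→Costa, Nov 15→Mendoza, Nov 16→Novak, Nov 17→Costa+Kahale, Nov 18→Beaumont, Nov 19→Mendoza, Nov 20→Beaumont, Nov 21→Horvat.
Total: 28 + 24 + 30 + 18 + 24 + 30 + 32 + 20 + 18 + 20 + 28 = £272.

£272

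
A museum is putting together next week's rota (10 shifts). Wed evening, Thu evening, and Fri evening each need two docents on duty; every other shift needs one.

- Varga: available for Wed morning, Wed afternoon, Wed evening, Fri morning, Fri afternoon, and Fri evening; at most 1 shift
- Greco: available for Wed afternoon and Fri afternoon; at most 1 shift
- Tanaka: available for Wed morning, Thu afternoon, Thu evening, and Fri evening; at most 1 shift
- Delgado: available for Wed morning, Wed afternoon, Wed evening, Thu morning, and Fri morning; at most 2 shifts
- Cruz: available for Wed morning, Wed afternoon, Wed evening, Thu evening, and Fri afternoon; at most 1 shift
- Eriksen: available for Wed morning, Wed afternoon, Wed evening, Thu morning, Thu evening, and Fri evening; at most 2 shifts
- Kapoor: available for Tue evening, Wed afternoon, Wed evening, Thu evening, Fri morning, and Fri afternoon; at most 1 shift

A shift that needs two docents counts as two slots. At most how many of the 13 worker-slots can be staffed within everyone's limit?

Total capacity across all docents is 1+1+1+2+1+2+1 = 9, and 13 slots are needed, so at most 9 can be filled.
An assignment achieving 9: Tue evening→Kapoor, Wed morning→Delgado, Thu morning→Delgado, Thu afternoon→Tanaka, Thu evening→Cruz+Eriksen, Fri morning→Varga, Fri afternoon→Greco, Fri evening→Eriksen.
Loads: Varga 1/1, Greco 1/1, Tanaka 1/1, Delgado 2/2, Cruz 1/1, Eriksen 2/2, Kapoor 1/1.

9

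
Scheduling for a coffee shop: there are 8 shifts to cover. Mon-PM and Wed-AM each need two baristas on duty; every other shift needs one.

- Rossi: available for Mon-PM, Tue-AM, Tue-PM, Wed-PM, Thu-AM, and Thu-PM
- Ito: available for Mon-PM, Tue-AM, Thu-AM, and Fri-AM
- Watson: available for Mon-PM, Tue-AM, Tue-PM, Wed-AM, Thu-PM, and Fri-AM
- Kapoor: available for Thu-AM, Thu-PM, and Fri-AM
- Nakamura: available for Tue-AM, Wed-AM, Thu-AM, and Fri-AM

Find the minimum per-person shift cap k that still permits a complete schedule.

With 5 baristas and 10 worker-slots to fill, someone must work at least ⌈10/5⌉ = 2 shifts, so k ≥ 2.
k = 2 works: Mon-PM→Ito+Watson, Tue-AM→Ito, Tue-PM→Rossi, Wed-AM→Watson+Nakamura, Wed-PM→Rossi, Thu-AM→Kapoor, Thu-PM→Kapoor, Fri-AM→Nakamura.
Loads: Rossi 2, Ito 2, Watson 2, Kapoor 2, Nakamura 2 — all ≤ 2.

2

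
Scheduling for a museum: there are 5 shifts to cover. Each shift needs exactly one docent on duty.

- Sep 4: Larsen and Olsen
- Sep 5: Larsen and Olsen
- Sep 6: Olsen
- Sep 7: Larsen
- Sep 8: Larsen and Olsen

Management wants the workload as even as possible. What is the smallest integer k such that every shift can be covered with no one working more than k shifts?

With 2 docents and 5 worker-slots to fill, someone must work at least ⌈5/2⌉ = 3 shifts, so k ≥ 3.
k = 3 works: Sep 4→Larsen, Sep 5→Larsen, Sep 6→Olsen, Sep 7→Larsen, Sep 8→Olsen.
Loads: Larsen 3, Olsen 2 — all ≤ 3.

3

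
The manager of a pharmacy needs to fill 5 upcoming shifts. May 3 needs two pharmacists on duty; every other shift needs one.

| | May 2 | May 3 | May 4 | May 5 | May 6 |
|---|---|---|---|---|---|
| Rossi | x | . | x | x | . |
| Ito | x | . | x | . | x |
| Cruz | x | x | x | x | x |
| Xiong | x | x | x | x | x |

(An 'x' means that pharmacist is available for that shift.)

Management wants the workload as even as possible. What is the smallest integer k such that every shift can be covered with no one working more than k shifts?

2

With 4 pharmacists and 6 worker-slots to fill, someone must work at least ⌈6/4⌉ = 2 shifts, so k ≥ 2.
k = 2 works: May 2→Rossi, May 3→Cruz+Xiong, May 4→Ito, May 5→Rossi, May 6→Ito.
Loads: Rossi 2, Ito 2, Cruz 1, Xiong 1 — all ≤ 2.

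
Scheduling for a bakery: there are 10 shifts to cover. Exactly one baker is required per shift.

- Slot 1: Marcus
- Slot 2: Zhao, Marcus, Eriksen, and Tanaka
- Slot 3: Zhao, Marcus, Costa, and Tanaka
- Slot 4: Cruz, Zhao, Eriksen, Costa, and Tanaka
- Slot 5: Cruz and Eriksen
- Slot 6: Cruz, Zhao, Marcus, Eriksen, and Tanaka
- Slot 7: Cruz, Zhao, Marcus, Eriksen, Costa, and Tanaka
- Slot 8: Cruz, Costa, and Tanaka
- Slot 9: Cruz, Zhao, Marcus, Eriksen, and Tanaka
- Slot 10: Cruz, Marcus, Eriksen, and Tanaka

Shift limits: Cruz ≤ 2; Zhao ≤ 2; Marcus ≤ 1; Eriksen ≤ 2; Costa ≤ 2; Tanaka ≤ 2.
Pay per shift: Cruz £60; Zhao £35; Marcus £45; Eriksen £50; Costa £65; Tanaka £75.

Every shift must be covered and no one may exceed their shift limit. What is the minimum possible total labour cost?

Slot 1 can only be covered by Marcus, so that assignment is forced.
Picking the cheapest available baker for each shift independently would cost £410, but that ignores the shift limits.
An optimal schedule: Slot 1→Marcus, Slot 2→Zhao, Slot 3→Zhao, Slot 4→Costa, Slot 5→Eriksen, Slot 6→Cruz, Slot 7→Costa, Slot 8→Cruz, Slot 9→Tanaka, Slot 10→Eriksen.
Total: 45 + 35 + 35 + 65 + 50 + 60 + 65 + 60 + 75 + 50 = £540.

£540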